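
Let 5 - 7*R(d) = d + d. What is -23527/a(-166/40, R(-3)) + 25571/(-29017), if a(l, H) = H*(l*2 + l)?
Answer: 95505575291/79477563 ≈ 1201.7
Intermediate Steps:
R(d) = 5/7 - 2*d/7 (R(d) = 5/7 - (d + d)/7 = 5/7 - 2*d/7)
a(l, H) = 3*H*l (a(l, H) = H*(2*l + l) = H*(3*l) = 3*H*l)
-23527/a(-166/40, R(-3)) + 25571/(-29017) = -23527*(-20/(249*(5/7 - 2/7*(-3)))) + 25571/(-29017) = -23527*(-20/(249*(5/7 + 6/7))) + 25571*(-1/29017) = -23527/(3*(11/7)*(-83/20)) - 25571/29017 = -23527/(-2739/140) - 25571/29017 = -23527*(-140/2739) - 25571/29017 = 3293780/2739 - 25571/29017 = 95505575291/79477563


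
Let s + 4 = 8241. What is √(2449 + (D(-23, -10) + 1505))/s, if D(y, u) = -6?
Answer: 2*√987/8237 ≈ 0.0076282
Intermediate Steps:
s = 8237 (s = -4 + 8241 = 8237)
√(2449 + (D(-23, -10) + 1505))/s = √(2449 + (-6 + 1505))/8237 = √(2449 + 1499)*(1/8237) = √3948*(1/8237) = (2*√987)*(1/8237) = 2*√987/8237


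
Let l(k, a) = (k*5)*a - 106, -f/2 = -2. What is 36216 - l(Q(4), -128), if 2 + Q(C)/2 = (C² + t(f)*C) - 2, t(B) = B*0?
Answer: 51682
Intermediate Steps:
f = 4 (f = -2*(-2) = 4)
t(B) = 0
Q(C) = -8 + 2*C² (Q(C) = -4 + 2*((C² + 0*C) - 2) = -4 + 2*((C² + 0) - 2) = -4 + 2*(C² - 2) = -4 + 2*(-2 + C²) = -4 + (-4 + 2*C²) = -8 + 2*C²)
l(k, a) = -106 + 5*a*k (l(k, a) = (5*k)*a - 106 = 5*a*k - 106 = -106 + 5*a*k)
36216 - l(Q(4), -128) = 36216 - (-106 + 5*(-128)*(-8 + 2*4²)) = 36216 - (-106 + 5*(-128)*(-8 + 2*16)) = 36216 - (-106 + 5*(-128)*(-8 + 32)) = 36216 - (-106 + 5*(-128)*24) = 36216 - (-106 - 15360) = 36216 - 1*(-15466) = 36216 + 15466 = 51682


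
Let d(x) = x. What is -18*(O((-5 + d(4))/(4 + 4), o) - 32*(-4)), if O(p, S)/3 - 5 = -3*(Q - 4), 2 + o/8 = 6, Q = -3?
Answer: -3708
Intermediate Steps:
o = 32 (o = -16 + 8*6 = -16 + 48 = 32)
O(p, S) = 78 (O(p, S) = 15 + 3*(-3*(-3 - 4)) = 15 + 3*(-3*(-7)) = 15 + 3*21 = 15 + 63 = 78)
-18*(O((-5 + d(4))/(4 + 4), o) - 32*(-4)) = -18*(78 - 32*(-4)) = -18*(78 + 128) = -18*206 = -3708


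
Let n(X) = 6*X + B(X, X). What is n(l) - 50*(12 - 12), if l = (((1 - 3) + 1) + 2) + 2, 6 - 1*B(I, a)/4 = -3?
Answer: 54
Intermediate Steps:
B(I, a) = 36 (B(I, a) = 24 - 4*(-3) = 24 + 12 = 36)
l = 3 (l = ((-2 + 1) + 2) + 2 = (-1 + 2) + 2 = 1 + 2 = 3)
n(X) = 36 + 6*X (n(X) = 6*X + 36 = 36 + 6*X)
n(l) - 50*(12 - 12) = (36 + 6*3) - 50*(12 - 12) = (36 + 18) - 50*0 = 54 + 0 = 54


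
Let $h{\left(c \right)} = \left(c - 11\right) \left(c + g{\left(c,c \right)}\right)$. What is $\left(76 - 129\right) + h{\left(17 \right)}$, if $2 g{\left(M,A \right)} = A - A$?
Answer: $49$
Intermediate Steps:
$g{\left(M,A \right)} = 0$ ($g{\left(M,A \right)} = \frac{A - A}{2} = \frac{1}{2} \cdot 0 = 0$)
$h{\left(c \right)} = c \left(-11 + c\right)$ ($h{\left(c \right)} = \left(c - 11\right) \left(c + 0\right) = \left(-11 + c\right) c = c \left(-11 + c\right)$)
$\left(76 - 129\right) + h{\left(17 \right)} = \left(76 - 129\right) + 17 \left(-11 + 17\right) = \left(76 - 129\right) + 17 \cdot 6 = -53 + 102 = 49$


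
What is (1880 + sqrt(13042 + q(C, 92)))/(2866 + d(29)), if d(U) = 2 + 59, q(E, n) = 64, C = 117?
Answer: 1880/2927 + sqrt(13106)/2927 ≈ 0.68141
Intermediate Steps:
d(U) = 61
(1880 + sqrt(13042 + q(C, 92)))/(2866 + d(29)) = (1880 + sqrt(13042 + 64))/(2866 + 61) = (1880 + sqrt(13106))/2927 = (1880 + sqrt(13106))*(1/2927) = 1880/2927 + sqrt(13106)/2927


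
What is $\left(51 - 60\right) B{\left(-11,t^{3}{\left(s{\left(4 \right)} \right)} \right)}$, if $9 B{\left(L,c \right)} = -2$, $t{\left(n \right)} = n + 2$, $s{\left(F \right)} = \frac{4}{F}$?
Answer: $2$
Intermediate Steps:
$t{\left(n \right)} = 2 + n$
$B{\left(L,c \right)} = - \frac{2}{9}$ ($B{\left(L,c \right)} = \frac{1}{9} \left(-2\right) = - \frac{2}{9}$)
$\left(51 - 60\right) B{\left(-11,t^{3}{\left(s{\left(4 \right)} \right)} \right)} = \left(51 - 60\right) \left(- \frac{2}{9}\right) = \left(-9\right) \left(- \frac{2}{9}\right) = 2$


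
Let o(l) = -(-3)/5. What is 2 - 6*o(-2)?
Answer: -8/5 ≈ -1.6000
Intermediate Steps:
o(l) = ⅗ (o(l) = -(-3)/5 = -1*(-⅗) = ⅗)
2 - 6*o(-2) = 2 - 6*⅗ = 2 - 18/5 = -8/5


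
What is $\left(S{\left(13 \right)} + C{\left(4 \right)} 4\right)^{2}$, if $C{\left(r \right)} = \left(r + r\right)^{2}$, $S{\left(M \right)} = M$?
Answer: $72361$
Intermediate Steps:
$C{\left(r \right)} = 4 r^{2}$ ($C{\left(r \right)} = \left(2 r\right)^{2} = 4 r^{2}$)
$\left(S{\left(13 \right)} + C{\left(4 \right)} 4\right)^{2} = \left(13 + 4 \cdot 4^{2} \cdot 4\right)^{2} = \left(13 + 4 \cdot 16 \cdot 4\right)^{2} = \left(13 + 64 \cdot 4\right)^{2} = \left(13 + 256\right)^{2} = 269^{2} = 72361$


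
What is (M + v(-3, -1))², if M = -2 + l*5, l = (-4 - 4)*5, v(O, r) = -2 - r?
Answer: 41209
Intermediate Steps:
l = -40 (l = -8*5 = -40)
M = -202 (M = -2 - 40*5 = -2 - 200 = -202)
(M + v(-3, -1))² = (-202 + (-2 - 1*(-1)))² = (-202 + (-2 + 1))² = (-202 - 1)² = (-203)² = 41209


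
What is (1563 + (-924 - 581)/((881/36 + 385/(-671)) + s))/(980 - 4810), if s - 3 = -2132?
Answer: -7228746069/17705335490 ≈ -0.40828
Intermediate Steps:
s = -2129 (s = 3 - 2132 = -2129)
(1563 + (-924 - 581)/((881/36 + 385/(-671)) + s))/(980 - 4810) = (1563 + (-924 - 581)/((881/36 + 385/(-671)) - 2129))/(980 - 4810) = (1563 - 1505/((881*(1/36) + 385*(-1/671)) - 2129))/(-3830) = (1563 - 1505/((881/36 - 35/61) - 2129))*(-1/3830) = (1563 - 1505/(52481/2196 - 2129))*(-1/3830) = (1563 - 1505/(-4622803/2196))*(-1/3830) = (1563 - 1505*(-2196/4622803))*(-1/3830) = (1563 + 3304980/4622803)*(-1/3830) = (7228746069/4622803)*(-1/3830) = -7228746069/17705335490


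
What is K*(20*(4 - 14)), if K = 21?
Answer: -4200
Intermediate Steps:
K*(20*(4 - 14)) = 21*(20*(4 - 14)) = 21*(20*(-10)) = 21*(-200) = -4200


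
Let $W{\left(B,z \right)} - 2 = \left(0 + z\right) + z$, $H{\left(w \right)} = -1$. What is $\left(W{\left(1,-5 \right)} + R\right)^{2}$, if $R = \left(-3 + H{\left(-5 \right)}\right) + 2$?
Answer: $100$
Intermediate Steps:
$W{\left(B,z \right)} = 2 + 2 z$ ($W{\left(B,z \right)} = 2 + \left(\left(0 + z\right) + z\right) = 2 + \left(z + z\right) = 2 + 2 z$)
$R = -2$ ($R = \left(-3 - 1\right) + 2 = -4 + 2 = -2$)
$\left(W{\left(1,-5 \right)} + R\right)^{2} = \left(\left(2 + 2 \left(-5\right)\right) - 2\right)^{2} = \left(\left(2 - 10\right) - 2\right)^{2} = \left(-8 - 2\right)^{2} = \left(-10\right)^{2} = 100$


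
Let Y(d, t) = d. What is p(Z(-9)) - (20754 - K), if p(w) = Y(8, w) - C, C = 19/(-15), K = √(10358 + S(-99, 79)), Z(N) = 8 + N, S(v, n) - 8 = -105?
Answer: -311171/15 + √10261 ≈ -20643.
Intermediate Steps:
S(v, n) = -97 (S(v, n) = 8 - 105 = -97)
K = √10261 (K = √(10358 - 97) = √10261 ≈ 101.30)
C = -19/15 (C = 19*(-1/15) = -19/15 ≈ -1.2667)
p(w) = 139/15 (p(w) = 8 - 1*(-19/15) = 8 + 19/15 = 139/15)
p(Z(-9)) - (20754 - K) = 139/15 - (20754 - √10261) = 139/15 + (-20754 + √10261) = -311171/15 + √10261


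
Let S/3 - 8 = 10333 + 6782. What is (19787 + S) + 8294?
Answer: 79450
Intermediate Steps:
S = 51369 (S = 24 + 3*(10333 + 6782) = 24 + 3*17115 = 24 + 51345 = 51369)
(19787 + S) + 8294 = (19787 + 51369) + 8294 = 71156 + 8294 = 79450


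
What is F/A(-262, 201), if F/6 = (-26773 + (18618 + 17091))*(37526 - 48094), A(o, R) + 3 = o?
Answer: 566613888/265 ≈ 2.1382e+6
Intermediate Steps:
A(o, R) = -3 + o
F = -566613888 (F = 6*((-26773 + (18618 + 17091))*(37526 - 48094)) = 6*((-26773 + 35709)*(-10568)) = 6*(8936*(-10568)) = 6*(-94435648) = -566613888)
F/A(-262, 201) = -566613888/(-3 - 262) = -566613888/(-265) = -566613888*(-1/265) = 566613888/265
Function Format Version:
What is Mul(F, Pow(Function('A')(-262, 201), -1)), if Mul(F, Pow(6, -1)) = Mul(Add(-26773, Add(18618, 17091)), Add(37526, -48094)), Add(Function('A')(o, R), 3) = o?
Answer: Rational(566613888, 265) ≈ 2.1382e+6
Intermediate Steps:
Function('A')(o, R) = Add(-3, o)
F = -566613888 (F = Mul(6, Mul(Add(-26773, Add(18618, 17091)), Add(37526, -48094))) = Mul(6, Mul(Add(-26773, 35709), -10568)) = Mul(6, Mul(8936, -10568)) = Mul(6, -94435648) = -566613888)
Mul(F, Pow(Function('A')(-262, 201), -1)) = Mul(-566613888, Pow(Add(-3, -262), -1)) = Mul(-566613888, Pow(-265, -1)) = Mul(-566613888, Rational(-1, 265)) = Rational(566613888, 265)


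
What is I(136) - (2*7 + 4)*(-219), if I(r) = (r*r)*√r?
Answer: 3942 + 36992*√34 ≈ 2.1964e+5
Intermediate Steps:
I(r) = r^(5/2) (I(r) = r²*√r = r^(5/2))
I(136) - (2*7 + 4)*(-219) = 136^(5/2) - (2*7 + 4)*(-219) = 36992*√34 - (14 + 4)*(-219) = 36992*√34 - 18*(-219) = 36992*√34 - 1*(-3942) = 36992*√34 + 3942 = 3942 + 36992*√34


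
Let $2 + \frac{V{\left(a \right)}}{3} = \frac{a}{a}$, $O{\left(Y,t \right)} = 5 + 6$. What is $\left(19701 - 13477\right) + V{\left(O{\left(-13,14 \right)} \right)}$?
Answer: $6221$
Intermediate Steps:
$O{\left(Y,t \right)} = 11$
$V{\left(a \right)} = -3$ ($V{\left(a \right)} = -6 + 3 \frac{a}{a} = -6 + 3 \cdot 1 = -6 + 3 = -3$)
$\left(19701 - 13477\right) + V{\left(O{\left(-13,14 \right)} \right)} = \left(19701 - 13477\right) - 3 = 6224 - 3 = 6221$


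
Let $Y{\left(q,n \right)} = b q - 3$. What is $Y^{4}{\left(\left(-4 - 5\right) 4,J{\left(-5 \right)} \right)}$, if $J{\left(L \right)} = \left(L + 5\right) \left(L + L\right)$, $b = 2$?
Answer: $31640625$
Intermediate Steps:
$J{\left(L \right)} = 2 L \left(5 + L\right)$ ($J{\left(L \right)} = \left(5 + L\right) 2 L = 2 L \left(5 + L\right)$)
$Y{\left(q,n \right)} = -3 + 2 q$ ($Y{\left(q,n \right)} = 2 q - 3 = -3 + 2 q$)
$Y^{4}{\left(\left(-4 - 5\right) 4,J{\left(-5 \right)} \right)} = \left(-3 + 2 \left(-4 - 5\right) 4\right)^{4} = \left(-3 + 2 \left(\left(-9\right) 4\right)\right)^{4} = \left(-3 + 2 \left(-36\right)\right)^{4} = \left(-3 - 72\right)^{4} = \left(-75\right)^{4} = 31640625$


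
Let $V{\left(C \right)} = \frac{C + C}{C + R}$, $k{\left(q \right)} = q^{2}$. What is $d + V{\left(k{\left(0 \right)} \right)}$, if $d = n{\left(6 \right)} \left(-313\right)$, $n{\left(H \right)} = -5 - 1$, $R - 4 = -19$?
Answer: $1878$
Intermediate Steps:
$R = -15$ ($R = 4 - 19 = -15$)
$n{\left(H \right)} = -6$
$d = 1878$ ($d = \left(-6\right) \left(-313\right) = 1878$)
$V{\left(C \right)} = \frac{2 C}{-15 + C}$ ($V{\left(C \right)} = \frac{C + C}{C - 15} = \frac{2 C}{-15 + C}$)
$d + V{\left(k{\left(0 \right)} \right)} = 1878 + \frac{2 \cdot 0^{2}}{-15 + 0^{2}} = 1878 + 2 \cdot 0 \frac{1}{-15 + 0} = 1878 + 2 \cdot 0 \frac{1}{-15} = 1878 + 2 \cdot 0 \left(- \frac{1}{15}\right) = 1878 + 0 = 1878$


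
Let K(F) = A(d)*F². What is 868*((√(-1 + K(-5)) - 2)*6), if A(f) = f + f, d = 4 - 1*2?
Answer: -10416 + 15624*√11 ≈ 41403.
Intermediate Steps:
d = 2 (d = 4 - 2 = 2)
A(f) = 2*f
K(F) = 4*F² (K(F) = (2*2)*F² = 4*F²)
868*((√(-1 + K(-5)) - 2)*6) = 868*((√(-1 + 4*(-5)²) - 2)*6) = 868*((√(-1 + 4*25) - 2)*6) = 868*((√(-1 + 100) - 2)*6) = 868*((√99 - 2)*6) = 868*((3*√11 - 2)*6) = 868*((-2 + 3*√11)*6) = 868*(-12 + 18*√11) = -10416 + 15624*√11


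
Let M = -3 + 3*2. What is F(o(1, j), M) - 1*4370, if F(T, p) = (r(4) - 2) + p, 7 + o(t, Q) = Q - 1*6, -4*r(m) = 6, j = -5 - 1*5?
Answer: -8741/2 ≈ -4370.5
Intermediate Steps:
j = -10 (j = -5 - 5 = -10)
r(m) = -3/2 (r(m) = -¼*6 = -3/2)
o(t, Q) = -13 + Q (o(t, Q) = -7 + (Q - 1*6) = -7 + (Q - 6) = -7 + (-6 + Q) = -13 + Q)
M = 3 (M = -3 + 6 = 3)
F(T, p) = -7/2 + p (F(T, p) = (-3/2 - 2) + p = -7/2 + p)
F(o(1, j), M) - 1*4370 = (-7/2 + 3) - 1*4370 = -½ - 4370 = -8741/2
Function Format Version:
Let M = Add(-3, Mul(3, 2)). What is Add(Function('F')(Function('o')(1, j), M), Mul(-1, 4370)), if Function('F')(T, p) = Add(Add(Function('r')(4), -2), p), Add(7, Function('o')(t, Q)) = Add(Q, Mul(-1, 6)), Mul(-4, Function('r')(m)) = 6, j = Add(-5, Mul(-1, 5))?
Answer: Rational(-8741, 2) ≈ -4370.5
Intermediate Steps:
j = -10 (j = Add(-5, -5) = -10)
Function('r')(m) = Rational(-3, 2) (Function('r')(m) = Mul(Rational(-1, 4), 6) = Rational(-3, 2))
Function('o')(t, Q) = Add(-13, Q) (Function('o')(t, Q) = Add(-7, Add(Q, Mul(-1, 6))) = Add(-7, Add(Q, -6)) = Add(-7, Add(-6, Q)) = Add(-13, Q))
M = 3 (M = Add(-3, 6) = 3)
Function('F')(T, p) = Add(Rational(-7, 2), p) (Function('F')(T, p) = Add(Add(Rational(-3, 2), -2), p) = Add(Rational(-7, 2), p))
Add(Function('F')(Function('o')(1, j), M), Mul(-1, 4370)) = Add(Add(Rational(-7, 2), 3), Mul(-1, 4370)) = Add(Rational(-1, 2), -4370) = Rational(-8741, 2)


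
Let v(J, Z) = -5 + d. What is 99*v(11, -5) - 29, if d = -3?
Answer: -821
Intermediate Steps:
v(J, Z) = -8 (v(J, Z) = -5 - 3 = -8)
99*v(11, -5) - 29 = 99*(-8) - 29 = -792 - 29 = -821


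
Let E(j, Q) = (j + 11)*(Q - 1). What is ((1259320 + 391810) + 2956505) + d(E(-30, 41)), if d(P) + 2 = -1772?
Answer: 4605861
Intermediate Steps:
E(j, Q) = (-1 + Q)*(11 + j) (E(j, Q) = (11 + j)*(-1 + Q) = (-1 + Q)*(11 + j))
d(P) = -1774 (d(P) = -2 - 1772 = -1774)
((1259320 + 391810) + 2956505) + d(E(-30, 41)) = ((1259320 + 391810) + 2956505) - 1774 = (1651130 + 2956505) - 1774 = 4607635 - 1774 = 4605861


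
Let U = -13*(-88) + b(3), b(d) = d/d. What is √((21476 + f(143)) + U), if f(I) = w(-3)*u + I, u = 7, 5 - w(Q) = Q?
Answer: 2*√5705 ≈ 151.06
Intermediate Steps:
b(d) = 1
w(Q) = 5 - Q
f(I) = 56 + I (f(I) = (5 - 1*(-3))*7 + I = (5 + 3)*7 + I = 8*7 + I = 56 + I)
U = 1145 (U = -13*(-88) + 1 = 1144 + 1 = 1145)
√((21476 + f(143)) + U) = √((21476 + (56 + 143)) + 1145) = √((21476 + 199) + 1145) = √(21675 + 1145) = √22820 = 2*√5705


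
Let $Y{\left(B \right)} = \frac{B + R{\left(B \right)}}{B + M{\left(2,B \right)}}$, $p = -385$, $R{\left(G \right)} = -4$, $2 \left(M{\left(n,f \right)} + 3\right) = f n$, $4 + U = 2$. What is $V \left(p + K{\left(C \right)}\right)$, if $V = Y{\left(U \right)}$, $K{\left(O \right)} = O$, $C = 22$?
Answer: $- \frac{2178}{7} \approx -311.14$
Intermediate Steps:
$U = -2$ ($U = -4 + 2 = -2$)
$M{\left(n,f \right)} = -3 + \frac{f n}{2}$
$Y{\left(B \right)} = \frac{-4 + B}{-3 + 2 B}$ ($Y{\left(B \right)} = \frac{B - 4}{B + \left(-3 + \frac{1}{2} B 2\right)} = \frac{-4 + B}{B + \left(-3 + B\right)} = \frac{-4 + B}{-3 + 2 B}$)
$V = \frac{6}{7}$ ($V = \frac{-4 - 2}{-3 + 2 \left(-2\right)} = \frac{1}{-3 - 4} \left(-6\right) = \frac{1}{-7} \left(-6\right) = \left(- \frac{1}{7}\right) \left(-6\right) = \frac{6}{7} \approx 0.85714$)
$V \left(p + K{\left(C \right)}\right) = \frac{6 \left(-385 + 22\right)}{7} = \frac{6}{7} \left(-363\right) = - \frac{2178}{7}$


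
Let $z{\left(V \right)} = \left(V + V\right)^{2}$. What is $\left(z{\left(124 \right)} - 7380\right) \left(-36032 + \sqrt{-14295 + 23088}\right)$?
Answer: $-1950195968 + 162372 \sqrt{977} \approx -1.9451 \cdot 10^{9}$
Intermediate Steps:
$z{\left(V \right)} = 4 V^{2}$ ($z{\left(V \right)} = \left(2 V\right)^{2} = 4 V^{2}$)
$\left(z{\left(124 \right)} - 7380\right) \left(-36032 + \sqrt{-14295 + 23088}\right) = \left(4 \cdot 124^{2} - 7380\right) \left(-36032 + \sqrt{-14295 + 23088}\right) = \left(4 \cdot 15376 - 7380\right) \left(-36032 + \sqrt{8793}\right) = \left(61504 - 7380\right) \left(-36032 + 3 \sqrt{977}\right) = 54124 \left(-36032 + 3 \sqrt{977}\right) = -1950195968 + 162372 \sqrt{977}$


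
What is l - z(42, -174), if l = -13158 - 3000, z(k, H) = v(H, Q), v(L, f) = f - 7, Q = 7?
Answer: -16158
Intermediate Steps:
v(L, f) = -7 + f
z(k, H) = 0 (z(k, H) = -7 + 7 = 0)
l = -16158
l - z(42, -174) = -16158 - 1*0 = -16158 + 0 = -16158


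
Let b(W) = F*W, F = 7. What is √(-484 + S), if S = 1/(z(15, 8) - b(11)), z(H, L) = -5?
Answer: I*√3254498/82 ≈ 22.0*I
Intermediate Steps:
b(W) = 7*W
S = -1/82 (S = 1/(-5 - 7*11) = 1/(-5 - 1*77) = 1/(-5 - 77) = 1/(-82) = -1/82 ≈ -0.012195)
√(-484 + S) = √(-484 - 1/82) = √(-39689/82) = I*√3254498/82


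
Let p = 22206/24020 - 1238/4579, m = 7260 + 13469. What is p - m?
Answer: -1139930300653/54993790 ≈ -20728.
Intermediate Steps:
m = 20729
p = 35972257/54993790 (p = 22206*(1/24020) - 1238*1/4579 = 11103/12010 - 1238/4579 = 35972257/54993790 ≈ 0.65411)
p - m = 35972257/54993790 - 1*20729 = 35972257/54993790 - 20729 = -1139930300653/54993790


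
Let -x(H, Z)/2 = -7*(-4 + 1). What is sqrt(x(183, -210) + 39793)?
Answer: sqrt(39751) ≈ 199.38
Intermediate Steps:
x(H, Z) = -42 (x(H, Z) = -(-14)*(-4 + 1) = -(-14)*(-3) = -2*21 = -42)
sqrt(x(183, -210) + 39793) = sqrt(-42 + 39793) = sqrt(39751)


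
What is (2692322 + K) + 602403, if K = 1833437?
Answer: 5128162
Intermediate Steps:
(2692322 + K) + 602403 = (2692322 + 1833437) + 602403 = 4525759 + 602403 = 5128162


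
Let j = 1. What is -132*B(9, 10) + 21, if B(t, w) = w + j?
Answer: -1431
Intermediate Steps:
B(t, w) = 1 + w (B(t, w) = w + 1 = 1 + w)
-132*B(9, 10) + 21 = -132*(1 + 10) + 21 = -132*11 + 21 = -1452 + 21 = -1431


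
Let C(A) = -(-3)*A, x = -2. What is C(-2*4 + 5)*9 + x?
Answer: -83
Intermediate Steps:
C(A) = 3*A
C(-2*4 + 5)*9 + x = (3*(-2*4 + 5))*9 - 2 = (3*(-8 + 5))*9 - 2 = (3*(-3))*9 - 2 = -9*9 - 2 = -81 - 2 = -83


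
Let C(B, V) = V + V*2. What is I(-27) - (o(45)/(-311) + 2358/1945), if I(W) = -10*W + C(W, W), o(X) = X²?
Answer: 117530442/604895 ≈ 194.30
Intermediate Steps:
C(B, V) = 3*V (C(B, V) = V + 2*V = 3*V)
I(W) = -7*W (I(W) = -10*W + 3*W = -7*W)
I(-27) - (o(45)/(-311) + 2358/1945) = -7*(-27) - (45²/(-311) + 2358/1945) = 189 - (2025*(-1/311) + 2358*(1/1945)) = 189 - (-2025/311 + 2358/1945) = 189 - 1*(-3205287/604895) = 189 + 3205287/604895 = 117530442/604895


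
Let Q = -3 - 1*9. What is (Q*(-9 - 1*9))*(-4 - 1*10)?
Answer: -3024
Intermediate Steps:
Q = -12 (Q = -3 - 9 = -12)
(Q*(-9 - 1*9))*(-4 - 1*10) = (-12*(-9 - 1*9))*(-4 - 1*10) = (-12*(-9 - 9))*(-4 - 10) = -12*(-18)*(-14) = 216*(-14) = -3024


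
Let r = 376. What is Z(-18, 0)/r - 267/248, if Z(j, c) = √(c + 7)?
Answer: -267/248 + √7/376 ≈ -1.0696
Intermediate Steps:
Z(j, c) = √(7 + c)
Z(-18, 0)/r - 267/248 = √(7 + 0)/376 - 267/248 = √7*(1/376) - 267*1/248 = √7/376 - 267/248 = -267/248 + √7/376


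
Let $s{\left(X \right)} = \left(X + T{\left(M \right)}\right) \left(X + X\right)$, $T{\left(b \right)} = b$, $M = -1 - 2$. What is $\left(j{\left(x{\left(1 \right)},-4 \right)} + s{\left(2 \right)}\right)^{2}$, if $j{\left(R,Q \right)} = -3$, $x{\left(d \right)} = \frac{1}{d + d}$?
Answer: $49$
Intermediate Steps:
$M = -3$
$x{\left(d \right)} = \frac{1}{2 d}$
$s{\left(X \right)} = 2 X \left(-3 + X\right)$ ($s{\left(X \right)} = \left(X - 3\right) \left(X + X\right) = \left(-3 + X\right) 2 X = 2 X \left(-3 + X\right)$)
$\left(j{\left(x{\left(1 \right)},-4 \right)} + s{\left(2 \right)}\right)^{2} = \left(-3 + 2 \cdot 2 \left(-3 + 2\right)\right)^{2} = \left(-3 + 2 \cdot 2 \left(-1\right)\right)^{2} = \left(-3 - 4\right)^{2} = \left(-7\right)^{2} = 49$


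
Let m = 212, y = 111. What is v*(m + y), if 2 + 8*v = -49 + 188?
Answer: 44251/8 ≈ 5531.4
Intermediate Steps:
v = 137/8 (v = -¼ + (-49 + 188)/8 = -¼ + (⅛)*139 = -¼ + 139/8 = 137/8 ≈ 17.125)
v*(m + y) = 137*(212 + 111)/8 = (137/8)*323 = 44251/8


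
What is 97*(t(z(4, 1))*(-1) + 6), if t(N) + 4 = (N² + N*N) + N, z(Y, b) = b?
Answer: 679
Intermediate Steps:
t(N) = -4 + N + 2*N² (t(N) = -4 + ((N² + N*N) + N) = -4 + ((N² + N²) + N) = -4 + (2*N² + N) = -4 + (N + 2*N²) = -4 + N + 2*N²)
97*(t(z(4, 1))*(-1) + 6) = 97*((-4 + 1 + 2*1²)*(-1) + 6) = 97*((-4 + 1 + 2*1)*(-1) + 6) = 97*((-4 + 1 + 2)*(-1) + 6) = 97*(-1*(-1) + 6) = 97*(1 + 6) = 97*7 = 679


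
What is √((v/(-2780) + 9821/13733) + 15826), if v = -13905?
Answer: √230753580372363539/3817774 ≈ 125.82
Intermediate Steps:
√((v/(-2780) + 9821/13733) + 15826) = √((-13905/(-2780) + 9821/13733) + 15826) = √((-13905*(-1/2780) + 9821*(1/13733)) + 15826) = √((2781/556 + 9821/13733) + 15826) = √(43651949/7635548 + 15826) = √(120883834597/7635548) = √230753580372363539/3817774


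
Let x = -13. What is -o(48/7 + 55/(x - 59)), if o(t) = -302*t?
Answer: 463721/252 ≈ 1840.2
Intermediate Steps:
-o(48/7 + 55/(x - 59)) = -(-302)*(48/7 + 55/(-13 - 59)) = -(-302)*(48*(⅐) + 55/(-72)) = -(-302)*(48/7 + 55*(-1/72)) = -(-302)*(48/7 - 55/72) = -(-302)*3071/504 = -1*(-463721/252) = 463721/252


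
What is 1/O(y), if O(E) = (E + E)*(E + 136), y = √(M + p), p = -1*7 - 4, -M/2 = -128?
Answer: -1/36502 + 68*√5/638785 ≈ 0.00021064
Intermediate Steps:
M = 256 (M = -2*(-128) = 256)
p = -11 (p = -7 - 4 = -11)
y = 7*√5 (y = √(256 - 11) = √245 = 7*√5 ≈ 15.652)
O(E) = 2*E*(136 + E) (O(E) = (2*E)*(136 + E) = 2*E*(136 + E))
1/O(y) = 1/(2*(7*√5)*(136 + 7*√5)) = 1/(14*√5*(136 + 7*√5)) = √5/(70*(136 + 7*√5))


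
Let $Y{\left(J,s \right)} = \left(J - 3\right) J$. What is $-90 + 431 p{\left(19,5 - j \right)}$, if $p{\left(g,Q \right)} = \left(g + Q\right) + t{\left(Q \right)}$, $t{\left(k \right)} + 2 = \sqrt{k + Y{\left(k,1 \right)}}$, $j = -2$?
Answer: $10254 + 431 \sqrt{35} \approx 12804.0$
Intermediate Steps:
$Y{\left(J,s \right)} = J \left(-3 + J\right)$ ($Y{\left(J,s \right)} = \left(-3 + J\right) J = J \left(-3 + J\right)$)
$t{\left(k \right)} = -2 + \sqrt{k + k \left(-3 + k\right)}$
$p{\left(g,Q \right)} = -2 + Q + g + \sqrt{Q \left(-2 + Q\right)}$ ($p{\left(g,Q \right)} = \left(g + Q\right) + \left(-2 + \sqrt{Q \left(-2 + Q\right)}\right) = \left(Q + g\right) + \left(-2 + \sqrt{Q \left(-2 + Q\right)}\right) = -2 + Q + g + \sqrt{Q \left(-2 + Q\right)}$)
$-90 + 431 p{\left(19,5 - j \right)} = -90 + 431 \left(-2 + \left(5 - -2\right) + 19 + \sqrt{\left(5 - -2\right) \left(-2 + \left(5 - -2\right)\right)}\right) = -90 + 431 \left(-2 + \left(5 + 2\right) + 19 + \sqrt{\left(5 + 2\right) \left(-2 + \left(5 + 2\right)\right)}\right) = -90 + 431 \left(-2 + 7 + 19 + \sqrt{7 \left(-2 + 7\right)}\right) = -90 + 431 \left(-2 + 7 + 19 + \sqrt{7 \cdot 5}\right) = -90 + 431 \left(-2 + 7 + 19 + \sqrt{35}\right) = -90 + 431 \left(24 + \sqrt{35}\right) = -90 + \left(10344 + 431 \sqrt{35}\right) = 10254 + 431 \sqrt{35}$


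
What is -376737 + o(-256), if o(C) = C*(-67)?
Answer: -359585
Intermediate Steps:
o(C) = -67*C
-376737 + o(-256) = -376737 - 67*(-256) = -376737 + 17152 = -359585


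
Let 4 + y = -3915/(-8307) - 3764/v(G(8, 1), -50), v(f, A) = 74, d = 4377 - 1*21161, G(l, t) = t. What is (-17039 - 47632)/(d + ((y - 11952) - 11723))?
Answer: 736193107/461190968 ≈ 1.5963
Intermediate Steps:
d = -16784 (d = 4377 - 21161 = -16784)
y = -1857595/34151 (y = -4 + (-3915/(-8307) - 3764/74) = -4 + (-3915*(-1/8307) - 3764*1/74) = -4 + (435/923 - 1882/37) = -4 - 1720991/34151 = -1857595/34151 ≈ -54.394)
(-17039 - 47632)/(d + ((y - 11952) - 11723)) = (-17039 - 47632)/(-16784 + ((-1857595/34151 - 11952) - 11723)) = -64671/(-16784 + (-410030347/34151 - 11723)) = -64671/(-16784 - 810382520/34151) = -64671/(-1383572904/34151) = -64671*(-34151/1383572904) = 736193107/461190968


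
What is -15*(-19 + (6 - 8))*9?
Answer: 2835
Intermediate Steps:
-15*(-19 + (6 - 8))*9 = -15*(-19 - 2)*9 = -15*(-21)*9 = 315*9 = 2835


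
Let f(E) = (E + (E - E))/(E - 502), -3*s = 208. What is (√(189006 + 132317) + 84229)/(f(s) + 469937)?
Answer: 72184253/402736113 + 857*√321323/402736113 ≈ 0.18044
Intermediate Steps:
s = -208/3 (s = -⅓*208 = -208/3 ≈ -69.333)
f(E) = E/(-502 + E) (f(E) = (E + 0)/(-502 + E) = E/(-502 + E))
(√(189006 + 132317) + 84229)/(f(s) + 469937) = (√(189006 + 132317) + 84229)/(-208/(3*(-502 - 208/3)) + 469937) = (√321323 + 84229)/(-208/(3*(-1714/3)) + 469937) = (84229 + √321323)/(-208/3*(-3/1714) + 469937) = (84229 + √321323)/(104/857 + 469937) = (84229 + √321323)/(402736113/857) = (84229 + √321323)*(857/402736113) = 72184253/402736113 + 857*√321323/402736113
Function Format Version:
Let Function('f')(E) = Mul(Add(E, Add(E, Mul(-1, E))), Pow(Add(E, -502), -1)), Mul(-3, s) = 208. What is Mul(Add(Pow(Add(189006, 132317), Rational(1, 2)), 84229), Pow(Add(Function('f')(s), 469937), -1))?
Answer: Add(Rational(72184253, 402736113), Mul(Rational(857, 402736113), Pow(321323, Rational(1, 2)))) ≈ 0.18044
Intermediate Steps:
s = Rational(-208, 3) (s = Mul(Rational(-1, 3), 208) = Rational(-208, 3) ≈ -69.333)
Function('f')(E) = Mul(E, Pow(Add(-502, E), -1)) (Function('f')(E) = Mul(Add(E, 0), Pow(Add(-502, E), -1)) = Mul(E, Pow(Add(-502, E), -1)))
Mul(Add(Pow(Add(189006, 132317), Rational(1, 2)), 84229), Pow(Add(Function('f')(s), 469937), -1)) = Mul(Add(Pow(Add(189006, 132317), Rational(1, 2)), 84229), Pow(Add(Mul(Rational(-208, 3), Pow(Add(-502, Rational(-208, 3)), -1)), 469937), -1)) = Mul(Add(Pow(321323, Rational(1, 2)), 84229), Pow(Add(Mul(Rational(-208, 3), Pow(Rational(-1714, 3), -1)), 469937), -1)) = Mul(Add(84229, Pow(321323, Rational(1, 2))), Pow(Add(Mul(Rational(-208, 3), Rational(-3, 1714)), 469937), -1)) = Mul(Add(84229, Pow(321323, Rational(1, 2))), Pow(Add(Rational(104, 857), 469937), -1)) = Mul(Add(84229, Pow(321323, Rational(1, 2))), Pow(Rational(402736113, 857), -1)) = Mul(Add(84229, Pow(321323, Rational(1, 2))), Rational(857, 402736113)) = Add(Rational(72184253, 402736113), Mul(Rational(857, 402736113), Pow(321323, Rational(1, 2))))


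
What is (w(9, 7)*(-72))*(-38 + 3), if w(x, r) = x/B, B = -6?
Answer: -3780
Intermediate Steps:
w(x, r) = -x/6 (w(x, r) = x/(-6) = x*(-1/6) = -x/6)
(w(9, 7)*(-72))*(-38 + 3) = (-1/6*9*(-72))*(-38 + 3) = -3/2*(-72)*(-35) = 108*(-35) = -3780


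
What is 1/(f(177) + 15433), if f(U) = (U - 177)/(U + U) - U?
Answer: 1/15256 ≈ 6.5548e-5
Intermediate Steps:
f(U) = -U + (-177 + U)/(2*U) (f(U) = (-177 + U)/((2*U)) - U = (-177 + U)*(1/(2*U)) - U = (-177 + U)/(2*U) - U = -U + (-177 + U)/(2*U))
1/(f(177) + 15433) = 1/((½ - 1*177 - 177/2/177) + 15433) = 1/((½ - 177 - 177/2*1/177) + 15433) = 1/((½ - 177 - ½) + 15433) = 1/(-177 + 15433) = 1/15256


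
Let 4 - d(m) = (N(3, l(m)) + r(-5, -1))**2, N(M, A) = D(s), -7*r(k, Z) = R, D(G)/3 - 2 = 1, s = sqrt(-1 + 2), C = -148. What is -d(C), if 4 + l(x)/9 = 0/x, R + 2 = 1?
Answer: 3900/49 ≈ 79.592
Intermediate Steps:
R = -1 (R = -2 + 1 = -1)
s = 1 (s = sqrt(1) = 1)
l(x) = -36 (l(x) = -36 + 9*(0/x) = -36 + 9*0 = -36 + 0 = -36)
D(G) = 9 (D(G) = 6 + 3*1 = 6 + 3 = 9)
r(k, Z) = 1/7 (r(k, Z) = -1/7*(-1) = 1/7)
N(M, A) = 9
d(m) = -3900/49 (d(m) = 4 - (9 + 1/7)**2 = 4 - (64/7)**2 = 4 - 1*4096/49 = 4 - 4096/49 = -3900/49)
-d(C) = -1*(-3900/49) = 3900/49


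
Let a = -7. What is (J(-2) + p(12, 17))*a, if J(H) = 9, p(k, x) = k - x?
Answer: -28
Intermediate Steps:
(J(-2) + p(12, 17))*a = (9 + (12 - 1*17))*(-7) = (9 + (12 - 17))*(-7) = (9 - 5)*(-7) = 4*(-7) = -28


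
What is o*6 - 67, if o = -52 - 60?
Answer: -739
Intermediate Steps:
o = -112
o*6 - 67 = -112*6 - 67 = -672 - 67 = -739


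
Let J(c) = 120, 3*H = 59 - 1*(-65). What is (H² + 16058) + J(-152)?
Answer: 160978/9 ≈ 17886.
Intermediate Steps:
H = 124/3 (H = (59 - 1*(-65))/3 = (59 + 65)/3 = (⅓)*124 = 124/3 ≈ 41.333)
(H² + 16058) + J(-152) = ((124/3)² + 16058) + 120 = (15376/9 + 16058) + 120 = 159898/9 + 120 = 160978/9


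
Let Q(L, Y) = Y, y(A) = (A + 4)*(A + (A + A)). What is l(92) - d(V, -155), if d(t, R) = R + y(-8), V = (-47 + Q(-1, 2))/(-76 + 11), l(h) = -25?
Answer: 34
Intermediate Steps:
y(A) = 3*A*(4 + A) (y(A) = (4 + A)*(A + 2*A) = (4 + A)*(3*A) = 3*A*(4 + A))
V = 9/13 (V = (-47 + 2)/(-76 + 11) = -45/(-65) = -45*(-1/65) = 9/13 ≈ 0.69231)
d(t, R) = 96 + R (d(t, R) = R + 3*(-8)*(4 - 8) = R + 3*(-8)*(-4) = R + 96 = 96 + R)
l(92) - d(V, -155) = -25 - (96 - 155) = -25 - 1*(-59) = -25 + 59 = 34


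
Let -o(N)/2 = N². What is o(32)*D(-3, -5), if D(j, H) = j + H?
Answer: 16384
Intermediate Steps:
o(N) = -2*N²
D(j, H) = H + j
o(32)*D(-3, -5) = (-2*32²)*(-5 - 3) = -2*1024*(-8) = -2048*(-8) = 16384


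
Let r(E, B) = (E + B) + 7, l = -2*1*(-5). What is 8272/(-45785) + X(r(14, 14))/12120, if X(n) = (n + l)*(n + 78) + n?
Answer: 3354064/13872855 ≈ 0.24177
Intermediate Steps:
l = 10 (l = -2*(-5) = 10)
r(E, B) = 7 + B + E (r(E, B) = (B + E) + 7 = 7 + B + E)
X(n) = n + (10 + n)*(78 + n) (X(n) = (n + 10)*(n + 78) + n = (10 + n)*(78 + n) + n = n + (10 + n)*(78 + n))
8272/(-45785) + X(r(14, 14))/12120 = 8272/(-45785) + (780 + (7 + 14 + 14)² + 89*(7 + 14 + 14))/12120 = 8272*(-1/45785) + (780 + 35² + 89*35)*(1/12120) = -8272/45785 + (780 + 1225 + 3115)*(1/12120) = -8272/45785 + 5120*(1/12120) = -8272/45785 + 128/303 = 3354064/13872855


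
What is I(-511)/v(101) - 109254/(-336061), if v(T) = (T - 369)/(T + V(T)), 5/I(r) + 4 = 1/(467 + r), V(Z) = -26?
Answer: 893964937/1328449133 ≈ 0.67294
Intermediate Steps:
I(r) = 5/(-4 + 1/(467 + r))
v(T) = (-369 + T)/(-26 + T) (v(T) = (T - 369)/(T - 26) = (-369 + T)/(-26 + T))
I(-511)/v(101) - 109254/(-336061) = (5*(-467 - 1*(-511))/(1867 + 4*(-511)))/(((-369 + 101)/(-26 + 101))) - 109254/(-336061) = (5*(-467 + 511)/(1867 - 2044))/((-268/75)) - 109254*(-1/336061) = (5*44/(-177))/(((1/75)*(-268))) + 109254/336061 = (5*(-1/177)*44)/(-268/75) + 109254/336061 = -220/177*(-75/268) + 109254/336061 = 1375/3953 + 109254/336061 = 893964937/1328449133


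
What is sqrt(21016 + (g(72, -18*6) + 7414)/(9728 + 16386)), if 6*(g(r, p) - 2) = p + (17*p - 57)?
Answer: 3*sqrt(1592428547149)/26114 ≈ 144.97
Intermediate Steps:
g(r, p) = -15/2 + 3*p (g(r, p) = 2 + (p + (17*p - 57))/6 = 2 + (p + (-57 + 17*p))/6 = 2 + (-57 + 18*p)/6 = 2 + (-19/2 + 3*p) = -15/2 + 3*p)
sqrt(21016 + (g(72, -18*6) + 7414)/(9728 + 16386)) = sqrt(21016 + ((-15/2 + 3*(-18*6)) + 7414)/(9728 + 16386)) = sqrt(21016 + ((-15/2 + 3*(-108)) + 7414)/26114) = sqrt(21016 + ((-15/2 - 324) + 7414)*(1/26114)) = sqrt(21016 + (-663/2 + 7414)*(1/26114)) = sqrt(21016 + (14165/2)*(1/26114)) = sqrt(21016 + 14165/52228) = sqrt(1097637813/52228) = 3*sqrt(1592428547149)/26114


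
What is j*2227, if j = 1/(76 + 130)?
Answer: 2227/206 ≈ 10.811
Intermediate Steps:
j = 1/206 ≈ 0.0048544
j*2227 = (1/206)*2227 = 2227/206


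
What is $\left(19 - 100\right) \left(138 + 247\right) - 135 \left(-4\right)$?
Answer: $-30645$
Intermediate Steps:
$\left(19 - 100\right) \left(138 + 247\right) - 135 \left(-4\right) = \left(-81\right) 385 - -540 = -31185 + 540 = -30645$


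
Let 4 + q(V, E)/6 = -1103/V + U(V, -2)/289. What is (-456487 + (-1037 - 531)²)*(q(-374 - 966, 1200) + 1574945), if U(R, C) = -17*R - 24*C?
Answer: 610741236659080467/193630 ≈ 3.1542e+12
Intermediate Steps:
U(R, C) = -24*C - 17*R
q(V, E) = -6648/289 - 6618/V - 6*V/17 (q(V, E) = -24 + 6*(-1103/V + (-24*(-2) - 17*V)/289) = -24 + 6*(-1103/V + (48 - 17*V)*(1/289)) = -24 + 6*(-1103/V + (48/289 - V/17)) = -24 + 6*(48/289 - 1103/V - V/17) = -24 + (288/289 - 6618/V - 6*V/17) = -6648/289 - 6618/V - 6*V/17)
(-456487 + (-1037 - 531)²)*(q(-374 - 966, 1200) + 1574945) = (-456487 + (-1037 - 531)²)*((-6648/289 - 6618/(-374 - 966) - 6*(-374 - 966)/17) + 1574945) = (-456487 + (-1568)²)*((-6648/289 - 6618/(-1340) - 6/17*(-1340)) + 1574945) = (-456487 + 2458624)*((-6648/289 - 6618*(-1/1340) + 8040/17) + 1574945) = 2002137*((-6648/289 + 3309/670 + 8040/17) + 1574945) = 2002137*(88077741/193630 + 1574945) = 2002137*(305044678091/193630) = 610741236659080467/193630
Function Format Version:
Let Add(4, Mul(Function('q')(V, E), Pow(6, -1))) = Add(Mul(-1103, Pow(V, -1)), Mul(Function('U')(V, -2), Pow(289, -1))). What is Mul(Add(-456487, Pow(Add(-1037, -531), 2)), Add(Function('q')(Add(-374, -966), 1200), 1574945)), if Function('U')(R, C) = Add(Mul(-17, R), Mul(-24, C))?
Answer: Rational(610741236659080467, 193630) ≈ 3.1542e+12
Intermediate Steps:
Function('U')(R, C) = Add(Mul(-24, C), Mul(-17, R))
Function('q')(V, E) = Add(Rational(-6648, 289), Mul(-6618, Pow(V, -1)), Mul(Rational(-6, 17), V)) (Function('q')(V, E) = Add(-24, Mul(6, Add(Mul(-1103, Pow(V, -1)), Mul(Add(Mul(-24, -2), Mul(-17, V)), Pow(289, -1))))) = Add(-24, Mul(6, Add(Mul(-1103, Pow(V, -1)), Mul(Add(48, Mul(-17, V)), Rational(1, 289))))) = Add(-24, Mul(6, Add(Mul(-1103, Pow(V, -1)), Add(Rational(48, 289), Mul(Rational(-1, 17), V))))) = Add(-24, Mul(6, Add(Rational(48, 289), Mul(-1103, Pow(V, -1)), Mul(Rational(-1, 17), V)))) = Add(-24, Add(Rational(288, 289), Mul(-6618, Pow(V, -1)), Mul(Rational(-6, 17), V))) = Add(Rational(-6648, 289), Mul(-6618, Pow(V, -1)), Mul(Rational(-6, 17), V)))
Mul(Add(-456487, Pow(Add(-1037, -531), 2)), Add(Function('q')(Add(-374, -966), 1200), 1574945)) = Mul(Add(-456487, Pow(Add(-1037, -531), 2)), Add(Add(Rational(-6648, 289), Mul(-6618, Pow(Add(-374, -966), -1)), Mul(Rational(-6, 17), Add(-374, -966))), 1574945)) = Mul(Add(-456487, Pow(-1568, 2)), Add(Add(Rational(-6648, 289), Mul(-6618, Pow(-1340, -1)), Mul(Rational(-6, 17), -1340)), 1574945)) = Mul(Add(-456487, 2458624), Add(Add(Rational(-6648, 289), Mul(-6618, Rational(-1, 1340)), Rational(8040, 17)), 1574945)) = Mul(2002137, Add(Add(Rational(-6648, 289), Rational(3309, 670), Rational(8040, 17)), 1574945)) = Mul(2002137, Add(Rational(88077741, 193630), 1574945)) = Mul(2002137, Rational(305044678091, 193630)) = Rational(610741236659080467, 193630)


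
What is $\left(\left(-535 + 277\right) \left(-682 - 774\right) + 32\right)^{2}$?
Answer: $141135462400$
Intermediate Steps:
$\left(\left(-535 + 277\right) \left(-682 - 774\right) + 32\right)^{2} = \left(\left(-258\right) \left(-1456\right) + 32\right)^{2} = \left(375648 + 32\right)^{2} = 375680^{2} = 141135462400$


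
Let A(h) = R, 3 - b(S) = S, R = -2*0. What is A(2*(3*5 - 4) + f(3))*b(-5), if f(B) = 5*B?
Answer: 0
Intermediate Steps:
R = 0
b(S) = 3 - S
A(h) = 0
A(2*(3*5 - 4) + f(3))*b(-5) = 0*(3 - 1*(-5)) = 0*(3 + 5) = 0*8 = 0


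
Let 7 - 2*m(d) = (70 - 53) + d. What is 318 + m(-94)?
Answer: 360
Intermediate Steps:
m(d) = -5 - d/2 (m(d) = 7/2 - ((70 - 53) + d)/2 = 7/2 - (17 + d)/2 = 7/2 + (-17/2 - d/2) = -5 - d/2)
318 + m(-94) = 318 + (-5 - ½*(-94)) = 318 + (-5 + 47) = 318 + 42 = 360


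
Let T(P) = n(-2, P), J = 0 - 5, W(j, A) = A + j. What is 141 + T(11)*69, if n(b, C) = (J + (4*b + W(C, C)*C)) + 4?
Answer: 16218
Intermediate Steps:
J = -5
n(b, C) = -1 + 2*C**2 + 4*b (n(b, C) = (-5 + (4*b + (C + C)*C)) + 4 = (-5 + (4*b + (2*C)*C)) + 4 = (-5 + (4*b + 2*C**2)) + 4 = (-5 + (2*C**2 + 4*b)) + 4 = (-5 + 2*C**2 + 4*b) + 4 = -1 + 2*C**2 + 4*b)
T(P) = -9 + 2*P**2 (T(P) = -1 + 2*P**2 + 4*(-2) = -1 + 2*P**2 - 8 = -9 + 2*P**2)
141 + T(11)*69 = 141 + (-9 + 2*11**2)*69 = 141 + (-9 + 2*121)*69 = 141 + (-9 + 242)*69 = 141 + 233*69 = 141 + 16077 = 16218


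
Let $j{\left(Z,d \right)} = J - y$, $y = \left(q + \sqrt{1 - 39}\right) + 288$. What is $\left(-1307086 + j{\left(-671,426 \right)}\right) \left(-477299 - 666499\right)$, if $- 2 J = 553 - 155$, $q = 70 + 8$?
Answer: $1495688598498 + 1143798 i \sqrt{38} \approx 1.4957 \cdot 10^{12} + 7.0508 \cdot 10^{6} i$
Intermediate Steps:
$q = 78$
$J = -199$ ($J = - \frac{553 - 155}{2} = \left(- \frac{1}{2}\right) 398 = -199$)
$y = 366 + i \sqrt{38}$ ($y = \left(78 + \sqrt{1 - 39}\right) + 288 = \left(78 + \sqrt{-38}\right) + 288 = \left(78 + i \sqrt{38}\right) + 288 = 366 + i \sqrt{38} \approx 366.0 + 6.1644 i$)
$j{\left(Z,d \right)} = -565 - i \sqrt{38}$ ($j{\left(Z,d \right)} = -199 - \left(366 + i \sqrt{38}\right) = -565 - i \sqrt{38}$)
$\left(-1307086 + j{\left(-671,426 \right)}\right) \left(-477299 - 666499\right) = \left(-1307086 - \left(565 + i \sqrt{38}\right)\right) \left(-477299 - 666499\right) = \left(-1307651 - i \sqrt{38}\right) \left(-1143798\right) = 1495688598498 + 1143798 i \sqrt{38}$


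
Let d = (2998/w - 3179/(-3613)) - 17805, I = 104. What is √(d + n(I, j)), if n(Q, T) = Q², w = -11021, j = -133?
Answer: 2*I*√2770098446102300669/39818873 ≈ 83.597*I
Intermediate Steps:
d = -708950829780/39818873 (d = (2998/(-11021) - 3179/(-3613)) - 17805 = (2998*(-1/11021) - 3179*(-1/3613)) - 17805 = (-2998/11021 + 3179/3613) - 17805 = 24203985/39818873 - 17805 = -708950829780/39818873 ≈ -17804.)
√(d + n(I, j)) = √(-708950829780/39818873 + 104²) = √(-708950829780/39818873 + 10816) = √(-278269899412/39818873) = 2*I*√2770098446102300669/39818873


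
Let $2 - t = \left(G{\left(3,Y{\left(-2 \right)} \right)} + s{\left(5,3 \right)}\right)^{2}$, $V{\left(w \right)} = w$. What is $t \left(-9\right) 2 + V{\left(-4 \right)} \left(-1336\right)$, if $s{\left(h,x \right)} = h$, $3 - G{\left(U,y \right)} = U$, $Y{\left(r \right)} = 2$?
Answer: $5758$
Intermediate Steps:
$G{\left(U,y \right)} = 3 - U$
$t = -23$ ($t = 2 - \left(\left(3 - 3\right) + 5\right)^{2} = 2 - \left(0 + 5\right)^{2} = 2 - 5^{2} = 2 - 25 = -23$)
$t \left(-9\right) 2 + V{\left(-4 \right)} \left(-1336\right) = \left(-23\right) \left(-9\right) 2 - -5344 = 207 \cdot 2 + 5344 = 414 + 5344 = 5758$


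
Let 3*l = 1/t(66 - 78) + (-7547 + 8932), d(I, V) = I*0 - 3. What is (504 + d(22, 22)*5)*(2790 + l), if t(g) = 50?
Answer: 79503413/50 ≈ 1.5901e+6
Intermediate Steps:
d(I, V) = -3 (d(I, V) = 0 - 3 = -3)
l = 69251/150 (l = (1/50 + (-7547 + 8932))/3 = (1/50 + 1385)/3 = (⅓)*(69251/50) = 69251/150 ≈ 461.67)
(504 + d(22, 22)*5)*(2790 + l) = (504 - 3*5)*(2790 + 69251/150) = (504 - 15)*(487751/150) = 489*(487751/150) = 79503413/50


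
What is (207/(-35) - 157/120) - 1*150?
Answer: -132067/840 ≈ -157.22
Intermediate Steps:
(207/(-35) - 157/120) - 1*150 = (207*(-1/35) - 157*1/120) - 150 = (-207/35 - 157/120) - 150 = -6067/840 - 150 = -132067/840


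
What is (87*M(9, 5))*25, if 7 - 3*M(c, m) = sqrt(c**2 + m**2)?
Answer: 5075 - 725*sqrt(106) ≈ -2389.3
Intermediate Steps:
M(c, m) = 7/3 - sqrt(c**2 + m**2)/3
(87*M(9, 5))*25 = (87*(7/3 - sqrt(9**2 + 5**2)/3))*25 = (87*(7/3 - sqrt(81 + 25)/3))*25 = (87*(7/3 - sqrt(106)/3))*25 = (203 - 29*sqrt(106))*25 = 5075 - 725*sqrt(106)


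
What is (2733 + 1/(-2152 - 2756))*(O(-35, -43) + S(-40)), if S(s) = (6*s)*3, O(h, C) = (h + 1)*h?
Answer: 3152187305/2454 ≈ 1.2845e+6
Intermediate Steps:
O(h, C) = h*(1 + h) (O(h, C) = (1 + h)*h = h*(1 + h))
S(s) = 18*s
(2733 + 1/(-2152 - 2756))*(O(-35, -43) + S(-40)) = (2733 + 1/(-2152 - 2756))*(-35*(1 - 35) + 18*(-40)) = (2733 + 1/(-4908))*(-35*(-34) - 720) = (2733 - 1/4908)*(1190 - 720) = (13413563/4908)*470 = 3152187305/2454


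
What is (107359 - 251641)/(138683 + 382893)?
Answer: -72141/260788 ≈ -0.27663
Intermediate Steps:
(107359 - 251641)/(138683 + 382893) = -144282/521576 = -144282*1/521576 = -72141/260788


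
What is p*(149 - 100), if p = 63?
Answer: 3087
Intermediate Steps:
p*(149 - 100) = 63*(149 - 100) = 63*49 = 3087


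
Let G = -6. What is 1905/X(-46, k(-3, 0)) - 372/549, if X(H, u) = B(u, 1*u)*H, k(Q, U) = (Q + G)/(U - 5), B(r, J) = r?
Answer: -199379/8418 ≈ -23.685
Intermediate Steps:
k(Q, U) = (-6 + Q)/(-5 + U) (k(Q, U) = (Q - 6)/(U - 5) = (-6 + Q)/(-5 + U))
X(H, u) = H*u (X(H, u) = u*H = H*u)
1905/X(-46, k(-3, 0)) - 372/549 = 1905/((-46*(-6 - 3)/(-5 + 0))) - 372/549 = 1905/((-46*(-9)/(-5))) - 372*1/549 = 1905/((-(-46)*(-9)/5)) - 124/183 = 1905/((-46*9/5)) - 124/183 = 1905/(-414/5) - 124/183 = 1905*(-5/414) - 124/183 = -3175/138 - 124/183 = -199379/8418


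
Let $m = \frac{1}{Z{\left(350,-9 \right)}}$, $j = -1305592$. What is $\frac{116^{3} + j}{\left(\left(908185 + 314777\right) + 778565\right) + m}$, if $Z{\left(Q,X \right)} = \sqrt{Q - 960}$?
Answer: $\frac{311708688016880}{2443727302354691} + \frac{255304 i \sqrt{610}}{2443727302354691} \approx 0.12755 + 2.5803 \cdot 10^{-9} i$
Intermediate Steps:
$Z{\left(Q,X \right)} = \sqrt{-960 + Q}$
$m = - \frac{i \sqrt{610}}{610}$ ($m = \frac{1}{\sqrt{-960 + 350}} = \frac{1}{\sqrt{-610}} = \frac{1}{i \sqrt{610}} = - \frac{i \sqrt{610}}{610} \approx - 0.040489 i$)
$\frac{116^{3} + j}{\left(\left(908185 + 314777\right) + 778565\right) + m} = \frac{116^{3} - 1305592}{\left(\left(908185 + 314777\right) + 778565\right) - \frac{i \sqrt{610}}{610}} = \frac{1560896 - 1305592}{\left(1222962 + 778565\right) - \frac{i \sqrt{610}}{610}} = \frac{255304}{2001527 - \frac{i \sqrt{610}}{610}}$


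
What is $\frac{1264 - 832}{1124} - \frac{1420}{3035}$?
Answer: $- \frac{14248}{170567} \approx -0.083533$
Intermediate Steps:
$\frac{1264 - 832}{1124} - \frac{1420}{3035} = 432 \cdot \frac{1}{1124} - \frac{284}{607} = \frac{108}{281} - \frac{284}{607} = - \frac{14248}{170567}$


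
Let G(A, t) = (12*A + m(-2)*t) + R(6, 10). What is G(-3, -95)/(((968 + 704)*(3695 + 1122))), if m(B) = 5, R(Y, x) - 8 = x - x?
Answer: -503/8054024 ≈ -6.2453e-5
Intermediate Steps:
R(Y, x) = 8 (R(Y, x) = 8 + (x - x) = 8 + 0 = 8)
G(A, t) = 8 + 5*t + 12*A (G(A, t) = (12*A + 5*t) + 8 = (5*t + 12*A) + 8 = 8 + 5*t + 12*A)
G(-3, -95)/(((968 + 704)*(3695 + 1122))) = (8 + 5*(-95) + 12*(-3))/(((968 + 704)*(3695 + 1122))) = (8 - 475 - 36)/((1672*4817)) = -503/8054024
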